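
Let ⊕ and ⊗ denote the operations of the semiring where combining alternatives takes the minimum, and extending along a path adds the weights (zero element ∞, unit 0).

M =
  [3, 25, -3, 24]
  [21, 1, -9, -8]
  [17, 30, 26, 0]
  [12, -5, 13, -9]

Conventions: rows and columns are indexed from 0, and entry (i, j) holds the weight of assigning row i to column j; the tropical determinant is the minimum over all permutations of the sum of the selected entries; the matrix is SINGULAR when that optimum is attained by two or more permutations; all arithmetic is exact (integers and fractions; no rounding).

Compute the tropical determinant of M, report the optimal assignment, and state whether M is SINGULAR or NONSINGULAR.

σ = (0, 1, 2, 3): 3 + 1 + 26 + (-9) = 21
σ = (0, 1, 3, 2): 3 + 1 + 0 + 13 = 17
σ = (0, 2, 1, 3): 3 + (-9) + 30 + (-9) = 15
σ = (0, 2, 3, 1): 3 + (-9) + 0 + (-5) = -11
σ = (0, 3, 1, 2): 3 + (-8) + 30 + 13 = 38
σ = (0, 3, 2, 1): 3 + (-8) + 26 + (-5) = 16
σ = (1, 0, 2, 3): 25 + 21 + 26 + (-9) = 63
σ = (1, 0, 3, 2): 25 + 21 + 0 + 13 = 59
σ = (1, 2, 0, 3): 25 + (-9) + 17 + (-9) = 24
σ = (1, 2, 3, 0): 25 + (-9) + 0 + 12 = 28
σ = (1, 3, 0, 2): 25 + (-8) + 17 + 13 = 47
σ = (1, 3, 2, 0): 25 + (-8) + 26 + 12 = 55
σ = (2, 0, 1, 3): (-3) + 21 + 30 + (-9) = 39
σ = (2, 0, 3, 1): (-3) + 21 + 0 + (-5) = 13
σ = (2, 1, 0, 3): (-3) + 1 + 17 + (-9) = 6
σ = (2, 1, 3, 0): (-3) + 1 + 0 + 12 = 10
σ = (2, 3, 0, 1): (-3) + (-8) + 17 + (-5) = 1
σ = (2, 3, 1, 0): (-3) + (-8) + 30 + 12 = 31
σ = (3, 0, 1, 2): 24 + 21 + 30 + 13 = 88
σ = (3, 0, 2, 1): 24 + 21 + 26 + (-5) = 66
σ = (3, 1, 0, 2): 24 + 1 + 17 + 13 = 55
σ = (3, 1, 2, 0): 24 + 1 + 26 + 12 = 63
σ = (3, 2, 0, 1): 24 + (-9) + 17 + (-5) = 27
σ = (3, 2, 1, 0): 24 + (-9) + 30 + 12 = 57
Optimal value attained by: σ = (0, 2, 3, 1).
Answer: det⊕(M) = -11; verdict: NONSINGULAR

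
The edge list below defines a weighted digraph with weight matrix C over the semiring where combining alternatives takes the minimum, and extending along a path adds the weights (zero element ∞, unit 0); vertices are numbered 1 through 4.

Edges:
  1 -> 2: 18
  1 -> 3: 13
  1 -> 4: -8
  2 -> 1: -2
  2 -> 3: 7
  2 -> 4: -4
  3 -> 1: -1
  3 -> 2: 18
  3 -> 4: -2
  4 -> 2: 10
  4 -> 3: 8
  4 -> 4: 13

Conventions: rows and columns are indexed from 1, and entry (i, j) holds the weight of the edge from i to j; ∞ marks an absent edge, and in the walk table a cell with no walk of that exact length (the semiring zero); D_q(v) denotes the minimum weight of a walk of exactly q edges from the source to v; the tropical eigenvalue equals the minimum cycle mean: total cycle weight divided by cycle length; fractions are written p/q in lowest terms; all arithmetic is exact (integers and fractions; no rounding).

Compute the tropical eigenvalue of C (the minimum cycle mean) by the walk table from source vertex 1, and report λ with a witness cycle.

q=0: [0, ∞, ∞, ∞]
q=1: [∞, 18, 13, -8]
q=2: [12, 2, 0, 5]
q=3: [-1, 15, 9, -2]
q=4: [8, 8, 6, -9]
Optimal cycle mean attained by: cycle 1->4->3->1, total (-8) + 8 + (-1), length 3.
Answer: λ = -1/3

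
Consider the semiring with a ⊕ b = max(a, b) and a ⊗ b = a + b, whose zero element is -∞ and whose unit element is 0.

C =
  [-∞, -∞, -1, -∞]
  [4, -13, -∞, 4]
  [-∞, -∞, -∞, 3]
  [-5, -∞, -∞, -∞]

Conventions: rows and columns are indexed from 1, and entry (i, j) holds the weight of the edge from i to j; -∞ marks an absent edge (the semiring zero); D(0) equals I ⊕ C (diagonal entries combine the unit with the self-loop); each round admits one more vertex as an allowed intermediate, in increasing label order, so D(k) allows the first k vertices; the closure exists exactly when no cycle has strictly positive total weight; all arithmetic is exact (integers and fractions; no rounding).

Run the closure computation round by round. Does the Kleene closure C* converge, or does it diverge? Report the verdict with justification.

D(0):
  [0, -∞, -1, -∞]
  [4, 0, -∞, 4]
  [-∞, -∞, 0, 3]
  [-5, -∞, -∞, 0]
D(1):
  [0, -∞, -1, -∞]
  [4, 0, 3, 4]
  [-∞, -∞, 0, 3]
  [-5, -∞, -6, 0]
D(2):
  [0, -∞, -1, -∞]
  [4, 0, 3, 4]
  [-∞, -∞, 0, 3]
  [-5, -∞, -6, 0]
D(3):
  [0, -∞, -1, 2]
  [4, 0, 3, 6]
  [-∞, -∞, 0, 3]
  [-5, -∞, -6, 0]
D(4):
  [0, -∞, -1, 2]
  [4, 0, 3, 6]
  [-2, -∞, 0, 3]
  [-5, -∞, -6, 0]
Key observation: every diagonal entry stays at the unit through all rounds, so no improving cycle exists.
Answer: CONVERGES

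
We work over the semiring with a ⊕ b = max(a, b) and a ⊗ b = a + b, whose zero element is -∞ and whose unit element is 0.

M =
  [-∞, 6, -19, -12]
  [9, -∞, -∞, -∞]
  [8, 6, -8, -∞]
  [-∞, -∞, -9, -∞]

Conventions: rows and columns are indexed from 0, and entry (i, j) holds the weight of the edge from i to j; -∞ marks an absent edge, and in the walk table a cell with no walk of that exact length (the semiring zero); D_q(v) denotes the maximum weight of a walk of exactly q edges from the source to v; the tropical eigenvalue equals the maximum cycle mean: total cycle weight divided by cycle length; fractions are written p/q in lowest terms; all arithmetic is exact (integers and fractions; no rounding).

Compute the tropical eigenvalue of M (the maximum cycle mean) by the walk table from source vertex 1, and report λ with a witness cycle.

q=0: [-∞, 0, -∞, -∞]
q=1: [9, -∞, -∞, -∞]
q=2: [-∞, 15, -10, -3]
q=3: [24, -4, -12, -∞]
q=4: [5, 30, 5, 12]
Optimal cycle mean attained by: cycle 0->1->0, total 6 + 9, length 2.
Answer: λ = 15/2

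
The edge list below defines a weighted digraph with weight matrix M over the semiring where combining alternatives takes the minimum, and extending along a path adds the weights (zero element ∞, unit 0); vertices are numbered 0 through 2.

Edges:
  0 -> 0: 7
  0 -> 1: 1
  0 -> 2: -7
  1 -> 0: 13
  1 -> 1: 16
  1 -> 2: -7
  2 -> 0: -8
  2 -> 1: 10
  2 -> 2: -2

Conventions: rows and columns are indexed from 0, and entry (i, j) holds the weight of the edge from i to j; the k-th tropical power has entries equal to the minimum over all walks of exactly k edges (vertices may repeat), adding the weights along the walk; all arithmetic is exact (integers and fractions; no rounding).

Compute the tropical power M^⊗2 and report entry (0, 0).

M^⊗2:
  [-15, 3, -9]
  [-15, 3, -9]
  [-10, -7, -15]
Key observation: the optimum is the walk 0->2->0, with weight (-7) + (-8) = -15.
Optimal value attained by: walk 0->2->0.
Answer: (M^⊗2)[0][0] = -15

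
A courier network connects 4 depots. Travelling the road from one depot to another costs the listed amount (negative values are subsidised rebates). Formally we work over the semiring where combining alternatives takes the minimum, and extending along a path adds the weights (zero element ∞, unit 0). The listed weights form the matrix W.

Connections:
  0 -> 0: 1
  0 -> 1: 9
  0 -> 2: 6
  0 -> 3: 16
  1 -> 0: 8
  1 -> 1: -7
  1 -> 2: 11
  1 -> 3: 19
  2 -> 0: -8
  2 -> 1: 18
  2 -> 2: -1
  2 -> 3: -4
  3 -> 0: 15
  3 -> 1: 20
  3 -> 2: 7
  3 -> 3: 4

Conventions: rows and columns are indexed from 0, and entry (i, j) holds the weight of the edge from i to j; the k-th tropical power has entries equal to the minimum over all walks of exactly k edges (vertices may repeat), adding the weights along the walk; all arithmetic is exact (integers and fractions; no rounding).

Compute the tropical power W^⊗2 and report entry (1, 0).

W^⊗2:
  [-2, 2, 5, 2]
  [1, -14, 4, 7]
  [-9, 1, -2, -5]
  [-1, 13, 6, 3]
Key observation: the optimum is the walk 1->1->0, with weight (-7) + 8 = 1.
Optimal value attained by: walk 1->1->0.
Answer: (W^⊗2)[1][0] = 1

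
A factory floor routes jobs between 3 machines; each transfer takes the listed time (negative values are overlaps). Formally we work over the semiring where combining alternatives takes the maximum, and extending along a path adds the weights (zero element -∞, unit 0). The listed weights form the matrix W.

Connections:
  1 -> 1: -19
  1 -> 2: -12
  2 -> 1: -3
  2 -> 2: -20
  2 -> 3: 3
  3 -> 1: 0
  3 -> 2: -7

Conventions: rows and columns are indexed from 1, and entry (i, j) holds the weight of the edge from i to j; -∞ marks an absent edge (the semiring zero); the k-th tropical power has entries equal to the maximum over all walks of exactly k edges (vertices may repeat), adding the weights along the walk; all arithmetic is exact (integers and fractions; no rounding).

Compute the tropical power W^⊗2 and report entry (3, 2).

W^⊗2:
  [-15, -31, -9]
  [3, -4, -17]
  [-10, -12, -4]
Key observation: the optimum is the walk 3->1->2, with weight 0 + (-12) = -12.
Optimal value attained by: walk 3->1->2.
Answer: (W^⊗2)[3][2] = -12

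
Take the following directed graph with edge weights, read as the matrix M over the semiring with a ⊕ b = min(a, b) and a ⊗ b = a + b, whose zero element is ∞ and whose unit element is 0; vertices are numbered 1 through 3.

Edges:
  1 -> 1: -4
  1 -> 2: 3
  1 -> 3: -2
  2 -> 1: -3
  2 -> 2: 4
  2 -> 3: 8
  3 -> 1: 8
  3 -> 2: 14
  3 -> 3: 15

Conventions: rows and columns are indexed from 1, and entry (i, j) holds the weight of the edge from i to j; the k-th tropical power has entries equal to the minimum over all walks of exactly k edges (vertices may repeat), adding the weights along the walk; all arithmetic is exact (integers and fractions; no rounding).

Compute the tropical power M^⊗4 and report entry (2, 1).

M^⊗2:
  [-8, -1, -6]
  [-7, 0, -5]
  [4, 11, 6]
M^⊗3:
  [-12, -5, -10]
  [-11, -4, -9]
  [0, 7, 2]
M^⊗4:
  [-16, -9, -14]
  [-15, -8, -13]
  [-4, 3, -2]
Key observation: the optimum is the walk 2->1->1->1->1, with weight (-3) + (-4) + (-4) + (-4) = -15.
Optimal value attained by: walk 2->1->1->1->1.
Answer: (M^⊗4)[2][1] = -15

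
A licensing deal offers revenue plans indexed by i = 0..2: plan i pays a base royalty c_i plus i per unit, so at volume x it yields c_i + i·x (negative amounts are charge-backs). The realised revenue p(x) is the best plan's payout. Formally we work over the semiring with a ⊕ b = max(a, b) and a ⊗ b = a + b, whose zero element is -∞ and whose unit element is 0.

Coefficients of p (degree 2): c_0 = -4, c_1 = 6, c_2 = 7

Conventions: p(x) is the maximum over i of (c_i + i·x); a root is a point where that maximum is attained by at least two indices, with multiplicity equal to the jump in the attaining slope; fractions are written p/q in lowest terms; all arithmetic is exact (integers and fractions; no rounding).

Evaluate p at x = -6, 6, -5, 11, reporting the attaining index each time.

p(-6) = max(-4+0·(-6)=-4, 6+1·(-6)=0, 7+2·(-6)=-5) = 0 (attained by i=1)
p(6) = max(-4+0·6=-4, 6+1·6=12, 7+2·6=19) = 19 (attained by i=2)
p(-5) = max(-4+0·(-5)=-4, 6+1·(-5)=1, 7+2·(-5)=-3) = 1 (attained by i=1)
p(11) = max(-4+0·11=-4, 6+1·11=17, 7+2·11=29) = 29 (attained by i=2)
Answer: p(-6) = 0; p(6) = 19; p(-5) = 1; p(11) = 29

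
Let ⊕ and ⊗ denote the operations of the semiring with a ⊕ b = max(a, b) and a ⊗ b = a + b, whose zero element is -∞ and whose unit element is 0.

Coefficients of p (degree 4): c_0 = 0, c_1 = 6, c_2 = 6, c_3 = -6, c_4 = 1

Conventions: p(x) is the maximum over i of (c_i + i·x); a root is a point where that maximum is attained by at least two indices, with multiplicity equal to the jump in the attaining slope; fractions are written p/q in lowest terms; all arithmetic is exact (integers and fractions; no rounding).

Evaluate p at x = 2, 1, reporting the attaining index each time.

p(2) = max(0+0·2=0, 6+1·2=8, 6+2·2=10, -6+3·2=0, 1+4·2=9) = 10 (attained by i=2)
p(1) = max(0+0·1=0, 6+1·1=7, 6+2·1=8, -6+3·1=-3, 1+4·1=5) = 8 (attained by i=2)
Answer: p(2) = 10; p(1) = 8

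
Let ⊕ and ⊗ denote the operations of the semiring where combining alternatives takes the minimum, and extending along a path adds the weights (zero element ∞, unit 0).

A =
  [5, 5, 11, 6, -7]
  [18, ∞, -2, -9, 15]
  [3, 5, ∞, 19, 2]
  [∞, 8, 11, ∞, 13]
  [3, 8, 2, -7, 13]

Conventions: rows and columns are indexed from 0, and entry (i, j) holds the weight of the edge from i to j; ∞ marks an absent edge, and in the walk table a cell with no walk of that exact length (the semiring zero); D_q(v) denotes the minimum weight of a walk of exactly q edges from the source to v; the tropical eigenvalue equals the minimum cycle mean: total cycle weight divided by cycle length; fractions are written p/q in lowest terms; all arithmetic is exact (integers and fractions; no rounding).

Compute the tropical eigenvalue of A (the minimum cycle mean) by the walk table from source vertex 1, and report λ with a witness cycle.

q=0: [∞, 0, ∞, ∞, ∞]
q=1: [18, ∞, -2, -9, 15]
q=2: [1, -1, 2, 8, 0]
q=3: [3, 6, -3, -10, -6]
q=4: [-3, -2, -4, -13, -4]
q=5: [-1, -5, -4, -11, -10]
Optimal cycle mean attained by: cycle 0->4->0, total (-7) + 3, length 2.
Answer: λ = -2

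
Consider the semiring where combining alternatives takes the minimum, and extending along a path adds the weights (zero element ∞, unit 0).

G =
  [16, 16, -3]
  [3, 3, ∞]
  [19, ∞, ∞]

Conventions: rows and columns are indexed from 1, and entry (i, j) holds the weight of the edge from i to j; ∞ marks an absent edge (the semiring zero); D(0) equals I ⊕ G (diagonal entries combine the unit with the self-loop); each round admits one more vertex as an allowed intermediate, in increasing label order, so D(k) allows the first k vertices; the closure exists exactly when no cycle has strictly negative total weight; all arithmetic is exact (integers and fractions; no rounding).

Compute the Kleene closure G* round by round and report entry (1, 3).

D(0):
  [0, 16, -3]
  [3, 0, ∞]
  [19, ∞, 0]
D(1):
  [0, 16, -3]
  [3, 0, 0]
  [19, 35, 0]
D(2):
  [0, 16, -3]
  [3, 0, 0]
  [19, 35, 0]
D(3):
  [0, 16, -3]
  [3, 0, 0]
  [19, 35, 0]
Answer: G*[1][3] = -3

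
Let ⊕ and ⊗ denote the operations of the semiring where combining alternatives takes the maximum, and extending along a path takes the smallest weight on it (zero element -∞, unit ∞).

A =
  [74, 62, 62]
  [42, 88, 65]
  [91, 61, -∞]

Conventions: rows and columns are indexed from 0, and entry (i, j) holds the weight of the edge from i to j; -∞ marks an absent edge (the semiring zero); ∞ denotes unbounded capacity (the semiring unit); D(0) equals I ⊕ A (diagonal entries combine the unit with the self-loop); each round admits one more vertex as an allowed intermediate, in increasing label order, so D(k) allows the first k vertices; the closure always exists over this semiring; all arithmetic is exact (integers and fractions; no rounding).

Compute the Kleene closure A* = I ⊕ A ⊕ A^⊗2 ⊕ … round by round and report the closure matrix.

D(0):
  [∞, 62, 62]
  [42, ∞, 65]
  [91, 61, ∞]
D(1):
  [∞, 62, 62]
  [42, ∞, 65]
  [91, 62, ∞]
D(2):
  [∞, 62, 62]
  [42, ∞, 65]
  [91, 62, ∞]
D(3):
  [∞, 62, 62]
  [65, ∞, 65]
  [91, 62, ∞]
Answer: A* = [[∞, 62, 62], [65, ∞, 65], [91, 62, ∞]]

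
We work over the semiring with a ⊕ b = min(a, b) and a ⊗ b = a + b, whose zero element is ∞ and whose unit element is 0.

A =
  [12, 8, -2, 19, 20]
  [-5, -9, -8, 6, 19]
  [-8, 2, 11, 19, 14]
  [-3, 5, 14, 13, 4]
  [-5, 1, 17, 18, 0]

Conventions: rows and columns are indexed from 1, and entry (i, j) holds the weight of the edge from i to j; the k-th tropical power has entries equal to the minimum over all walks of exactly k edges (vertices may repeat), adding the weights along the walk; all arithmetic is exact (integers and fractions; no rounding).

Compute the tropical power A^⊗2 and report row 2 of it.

A^⊗2:
  [-10, -1, 0, 14, 12]
  [-16, -18, -17, -3, 6]
  [-3, -7, -10, 8, 12]
  [-1, -4, -5, 11, 4]
  [-5, -8, -7, 7, 0]
Answer: row 2 of A^⊗2 = [-16, -18, -17, -3, 6]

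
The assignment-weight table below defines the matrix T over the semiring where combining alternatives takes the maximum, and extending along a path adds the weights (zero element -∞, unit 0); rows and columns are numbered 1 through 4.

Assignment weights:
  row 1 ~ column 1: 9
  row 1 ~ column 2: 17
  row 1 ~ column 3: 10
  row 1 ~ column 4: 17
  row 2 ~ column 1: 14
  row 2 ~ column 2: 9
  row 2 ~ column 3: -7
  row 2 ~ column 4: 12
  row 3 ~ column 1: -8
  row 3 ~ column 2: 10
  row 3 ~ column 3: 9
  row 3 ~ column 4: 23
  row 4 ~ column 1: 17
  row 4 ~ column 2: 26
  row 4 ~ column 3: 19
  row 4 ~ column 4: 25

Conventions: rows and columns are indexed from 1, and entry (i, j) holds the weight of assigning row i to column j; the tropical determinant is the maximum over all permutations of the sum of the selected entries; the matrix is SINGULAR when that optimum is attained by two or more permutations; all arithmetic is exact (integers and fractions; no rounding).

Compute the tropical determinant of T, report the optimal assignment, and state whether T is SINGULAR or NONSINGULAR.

σ = (1, 2, 3, 4): 9 + 9 + 9 + 25 = 52
σ = (1, 2, 4, 3): 9 + 9 + 23 + 19 = 60
σ = (1, 3, 2, 4): 9 + (-7) + 10 + 25 = 37
σ = (1, 3, 4, 2): 9 + (-7) + 23 + 26 = 51
σ = (1, 4, 2, 3): 9 + 12 + 10 + 19 = 50
σ = (1, 4, 3, 2): 9 + 12 + 9 + 26 = 56
σ = (2, 1, 3, 4): 17 + 14 + 9 + 25 = 65
σ = (2, 1, 4, 3): 17 + 14 + 23 + 19 = 73
σ = (2, 3, 1, 4): 17 + (-7) + (-8) + 25 = 27
σ = (2, 3, 4, 1): 17 + (-7) + 23 + 17 = 50
σ = (2, 4, 1, 3): 17 + 12 + (-8) + 19 = 40
σ = (2, 4, 3, 1): 17 + 12 + 9 + 17 = 55
σ = (3, 1, 2, 4): 10 + 14 + 10 + 25 = 59
σ = (3, 1, 4, 2): 10 + 14 + 23 + 26 = 73
σ = (3, 2, 1, 4): 10 + 9 + (-8) + 25 = 36
σ = (3, 2, 4, 1): 10 + 9 + 23 + 17 = 59
σ = (3, 4, 1, 2): 10 + 12 + (-8) + 26 = 40
σ = (3, 4, 2, 1): 10 + 12 + 10 + 17 = 49
σ = (4, 1, 2, 3): 17 + 14 + 10 + 19 = 60
σ = (4, 1, 3, 2): 17 + 14 + 9 + 26 = 66
σ = (4, 2, 1, 3): 17 + 9 + (-8) + 19 = 37
σ = (4, 2, 3, 1): 17 + 9 + 9 + 17 = 52
σ = (4, 3, 1, 2): 17 + (-7) + (-8) + 26 = 28
σ = (4, 3, 2, 1): 17 + (-7) + 10 + 17 = 37
Optimal value attained by: σ = (2, 1, 4, 3).
Answer: det⊕(T) = 73; verdict: SINGULAR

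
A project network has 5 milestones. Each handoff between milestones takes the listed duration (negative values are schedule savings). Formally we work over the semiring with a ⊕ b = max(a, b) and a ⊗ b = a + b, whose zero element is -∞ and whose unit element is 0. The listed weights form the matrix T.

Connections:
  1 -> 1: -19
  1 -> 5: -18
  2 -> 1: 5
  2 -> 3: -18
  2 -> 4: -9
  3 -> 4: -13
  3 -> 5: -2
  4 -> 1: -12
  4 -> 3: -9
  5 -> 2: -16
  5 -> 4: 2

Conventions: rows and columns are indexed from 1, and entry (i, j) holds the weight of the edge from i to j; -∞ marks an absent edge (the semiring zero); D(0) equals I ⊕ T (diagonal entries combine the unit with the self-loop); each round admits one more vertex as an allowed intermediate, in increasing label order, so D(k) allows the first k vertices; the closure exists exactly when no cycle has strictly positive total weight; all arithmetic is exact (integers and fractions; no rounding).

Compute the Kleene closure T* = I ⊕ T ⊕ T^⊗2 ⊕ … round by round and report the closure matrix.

D(0):
  [0, -∞, -∞, -∞, -18]
  [5, 0, -18, -9, -∞]
  [-∞, -∞, 0, -13, -2]
  [-12, -∞, -9, 0, -∞]
  [-∞, -16, -∞, 2, 0]
D(1):
  [0, -∞, -∞, -∞, -18]
  [5, 0, -18, -9, -13]
  [-∞, -∞, 0, -13, -2]
  [-12, -∞, -9, 0, -30]
  [-∞, -16, -∞, 2, 0]
D(2):
  [0, -∞, -∞, -∞, -18]
  [5, 0, -18, -9, -13]
  [-∞, -∞, 0, -13, -2]
  [-12, -∞, -9, 0, -30]
  [-11, -16, -34, 2, 0]
D(3):
  [0, -∞, -∞, -∞, -18]
  [5, 0, -18, -9, -13]
  [-∞, -∞, 0, -13, -2]
  [-12, -∞, -9, 0, -11]
  [-11, -16, -34, 2, 0]
D(4):
  [0, -∞, -∞, -∞, -18]
  [5, 0, -18, -9, -13]
  [-25, -∞, 0, -13, -2]
  [-12, -∞, -9, 0, -11]
  [-10, -16, -7, 2, 0]
D(5):
  [0, -34, -25, -16, -18]
  [5, 0, -18, -9, -13]
  [-12, -18, 0, 0, -2]
  [-12, -27, -9, 0, -11]
  [-10, -16, -7, 2, 0]
Answer: T* = [[0, -34, -25, -16, -18], [5, 0, -18, -9, -13], [-12, -18, 0, 0, -2], [-12, -27, -9, 0, -11], [-10, -16, -7, 2, 0]]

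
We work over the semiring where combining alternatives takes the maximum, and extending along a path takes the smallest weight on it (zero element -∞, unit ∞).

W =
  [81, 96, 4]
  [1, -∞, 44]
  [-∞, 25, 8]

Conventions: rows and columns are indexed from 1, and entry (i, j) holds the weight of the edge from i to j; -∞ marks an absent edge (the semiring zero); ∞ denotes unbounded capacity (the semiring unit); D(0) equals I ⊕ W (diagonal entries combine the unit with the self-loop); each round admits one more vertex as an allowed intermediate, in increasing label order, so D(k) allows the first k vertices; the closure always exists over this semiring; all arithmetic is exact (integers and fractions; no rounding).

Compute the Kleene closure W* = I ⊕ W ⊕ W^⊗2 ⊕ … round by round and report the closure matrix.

D(0):
  [∞, 96, 4]
  [1, ∞, 44]
  [-∞, 25, ∞]
D(1):
  [∞, 96, 4]
  [1, ∞, 44]
  [-∞, 25, ∞]
D(2):
  [∞, 96, 44]
  [1, ∞, 44]
  [1, 25, ∞]
D(3):
  [∞, 96, 44]
  [1, ∞, 44]
  [1, 25, ∞]
Answer: W* = [[∞, 96, 44], [1, ∞, 44], [1, 25, ∞]]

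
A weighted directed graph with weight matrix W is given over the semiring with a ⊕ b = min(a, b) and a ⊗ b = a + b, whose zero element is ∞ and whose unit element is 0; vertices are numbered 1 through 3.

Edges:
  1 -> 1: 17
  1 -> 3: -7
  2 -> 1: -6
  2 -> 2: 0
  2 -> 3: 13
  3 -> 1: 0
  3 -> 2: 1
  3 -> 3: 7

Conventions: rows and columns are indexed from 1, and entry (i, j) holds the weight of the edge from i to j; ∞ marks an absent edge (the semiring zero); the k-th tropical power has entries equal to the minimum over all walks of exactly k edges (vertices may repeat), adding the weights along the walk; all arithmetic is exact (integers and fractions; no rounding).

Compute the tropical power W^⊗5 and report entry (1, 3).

W^⊗2:
  [-7, -6, 0]
  [-6, 0, -13]
  [-5, 1, -7]
W^⊗3:
  [-12, -6, -14]
  [-13, -12, -13]
  [-7, -6, -12]
W^⊗4:
  [-14, -13, -19]
  [-18, -12, -20]
  [-12, -11, -14]
W^⊗5:
  [-19, -18, -21]
  [-20, -19, -25]
  [-17, -13, -19]
Key observation: the optimum is the walk 1->3->1->3->1->3, with weight (-7) + 0 + (-7) + 0 + (-7) = -21.
Optimal value attained by: walk 1->3->1->3->1->3.
Answer: (W^⊗5)[1][3] = -21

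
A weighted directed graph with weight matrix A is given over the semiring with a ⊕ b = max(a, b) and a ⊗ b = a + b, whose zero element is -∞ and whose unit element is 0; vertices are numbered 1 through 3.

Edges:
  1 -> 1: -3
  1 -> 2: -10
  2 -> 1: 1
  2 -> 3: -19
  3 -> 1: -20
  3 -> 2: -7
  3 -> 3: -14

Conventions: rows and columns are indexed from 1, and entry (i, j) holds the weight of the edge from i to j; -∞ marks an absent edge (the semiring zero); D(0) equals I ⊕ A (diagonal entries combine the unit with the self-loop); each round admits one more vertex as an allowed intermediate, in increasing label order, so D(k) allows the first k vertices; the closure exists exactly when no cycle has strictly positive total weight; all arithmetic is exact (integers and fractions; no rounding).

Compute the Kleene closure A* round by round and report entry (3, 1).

D(0):
  [0, -10, -∞]
  [1, 0, -19]
  [-20, -7, 0]
D(1):
  [0, -10, -∞]
  [1, 0, -19]
  [-20, -7, 0]
D(2):
  [0, -10, -29]
  [1, 0, -19]
  [-6, -7, 0]
D(3):
  [0, -10, -29]
  [1, 0, -19]
  [-6, -7, 0]
Answer: A*[3][1] = -6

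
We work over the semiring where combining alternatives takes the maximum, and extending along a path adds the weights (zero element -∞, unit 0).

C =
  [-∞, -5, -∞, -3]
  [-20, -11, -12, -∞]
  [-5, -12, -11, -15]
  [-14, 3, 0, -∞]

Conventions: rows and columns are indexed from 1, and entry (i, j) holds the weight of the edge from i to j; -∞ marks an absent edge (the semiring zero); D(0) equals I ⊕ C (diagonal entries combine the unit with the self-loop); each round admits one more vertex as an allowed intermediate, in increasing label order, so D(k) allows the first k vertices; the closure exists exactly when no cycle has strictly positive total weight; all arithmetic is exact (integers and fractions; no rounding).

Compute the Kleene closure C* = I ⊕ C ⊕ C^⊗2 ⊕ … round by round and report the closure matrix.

D(0):
  [0, -5, -∞, -3]
  [-20, 0, -12, -∞]
  [-5, -12, 0, -15]
  [-14, 3, 0, 0]
D(1):
  [0, -5, -∞, -3]
  [-20, 0, -12, -23]
  [-5, -10, 0, -8]
  [-14, 3, 0, 0]
D(2):
  [0, -5, -17, -3]
  [-20, 0, -12, -23]
  [-5, -10, 0, -8]
  [-14, 3, 0, 0]
D(3):
  [0, -5, -17, -3]
  [-17, 0, -12, -20]
  [-5, -10, 0, -8]
  [-5, 3, 0, 0]
D(4):
  [0, 0, -3, -3]
  [-17, 0, -12, -20]
  [-5, -5, 0, -8]
  [-5, 3, 0, 0]
Answer: C* = [[0, 0, -3, -3], [-17, 0, -12, -20], [-5, -5, 0, -8], [-5, 3, 0, 0]]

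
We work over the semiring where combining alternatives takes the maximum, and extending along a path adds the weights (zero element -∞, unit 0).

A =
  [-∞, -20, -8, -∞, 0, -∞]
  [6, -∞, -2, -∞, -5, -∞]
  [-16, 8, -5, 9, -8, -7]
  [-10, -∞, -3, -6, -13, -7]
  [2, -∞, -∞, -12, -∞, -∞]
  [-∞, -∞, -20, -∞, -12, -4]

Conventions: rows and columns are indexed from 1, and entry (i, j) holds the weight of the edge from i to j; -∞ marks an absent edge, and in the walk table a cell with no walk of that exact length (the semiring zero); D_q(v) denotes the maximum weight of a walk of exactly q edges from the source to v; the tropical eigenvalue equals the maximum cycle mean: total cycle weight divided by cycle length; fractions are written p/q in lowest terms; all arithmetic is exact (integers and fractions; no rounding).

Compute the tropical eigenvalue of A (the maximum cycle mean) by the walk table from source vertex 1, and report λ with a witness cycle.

q=0: [0, -∞, -∞, -∞, -∞, -∞]
q=1: [-∞, -20, -8, -∞, 0, -∞]
q=2: [2, 0, -13, 1, -16, -15]
q=3: [6, -5, -2, -4, 2, -6]
q=4: [4, 6, -2, 7, 6, -9]
q=5: [12, 6, 4, 7, 4, 0]
q=6: [12, 12, 4, 13, 12, 0]
Optimal cycle mean attained by: cycle 2->3->2, total (-2) + 8, length 2.
Answer: λ = 3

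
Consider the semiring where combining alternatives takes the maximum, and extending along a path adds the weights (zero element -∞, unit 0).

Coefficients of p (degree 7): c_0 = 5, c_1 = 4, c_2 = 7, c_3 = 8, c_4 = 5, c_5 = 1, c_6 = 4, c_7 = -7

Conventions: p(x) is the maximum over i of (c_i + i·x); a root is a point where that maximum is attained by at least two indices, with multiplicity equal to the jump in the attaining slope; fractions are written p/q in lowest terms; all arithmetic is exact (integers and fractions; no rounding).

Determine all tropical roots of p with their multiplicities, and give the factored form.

hull edge (i=0, c=5) to (i=3, c=8): slope 1, span 3
hull edge (i=3, c=8) to (i=6, c=4): slope -4/3, span 3
hull edge (i=6, c=4) to (i=7, c=-7): slope -11, span 1
Factored form: p(x) = -7 ⊗ (x ⊕ (-1)) ⊗ (x ⊕ (-1)) ⊗ (x ⊕ (-1)) ⊗ (x ⊕ 4/3) ⊗ (x ⊕ 4/3) ⊗ (x ⊕ 4/3) ⊗ (x ⊕ 11)
Answer: roots = -1 (mult 3), 4/3 (mult 3), 11 (mult 1)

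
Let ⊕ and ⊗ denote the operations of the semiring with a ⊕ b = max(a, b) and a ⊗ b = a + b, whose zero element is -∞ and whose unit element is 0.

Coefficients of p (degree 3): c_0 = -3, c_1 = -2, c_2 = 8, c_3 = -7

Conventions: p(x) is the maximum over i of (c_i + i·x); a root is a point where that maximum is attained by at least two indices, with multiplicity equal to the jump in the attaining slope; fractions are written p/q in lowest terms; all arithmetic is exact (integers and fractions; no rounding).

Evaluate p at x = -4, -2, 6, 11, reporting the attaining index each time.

p(-4) = max(-3+0·(-4)=-3, -2+1·(-4)=-6, 8+2·(-4)=0, -7+3·(-4)=-19) = 0 (attained by i=2)
p(-2) = max(-3+0·(-2)=-3, -2+1·(-2)=-4, 8+2·(-2)=4, -7+3·(-2)=-13) = 4 (attained by i=2)
p(6) = max(-3+0·6=-3, -2+1·6=4, 8+2·6=20, -7+3·6=11) = 20 (attained by i=2)
p(11) = max(-3+0·11=-3, -2+1·11=9, 8+2·11=30, -7+3·11=26) = 30 (attained by i=2)
Answer: p(-4) = 0; p(-2) = 4; p(6) = 20; p(11) = 30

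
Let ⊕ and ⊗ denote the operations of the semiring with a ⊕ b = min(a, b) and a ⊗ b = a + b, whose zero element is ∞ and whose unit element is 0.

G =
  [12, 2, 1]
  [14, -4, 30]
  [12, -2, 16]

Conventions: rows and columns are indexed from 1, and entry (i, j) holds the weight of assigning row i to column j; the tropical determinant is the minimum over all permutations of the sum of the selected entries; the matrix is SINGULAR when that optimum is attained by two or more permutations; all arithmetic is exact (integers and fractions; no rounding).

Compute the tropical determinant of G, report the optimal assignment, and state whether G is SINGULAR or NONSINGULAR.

σ = (1, 2, 3): 12 + (-4) + 16 = 24
σ = (1, 3, 2): 12 + 30 + (-2) = 40
σ = (2, 1, 3): 2 + 14 + 16 = 32
σ = (2, 3, 1): 2 + 30 + 12 = 44
σ = (3, 1, 2): 1 + 14 + (-2) = 13
σ = (3, 2, 1): 1 + (-4) + 12 = 9
Optimal value attained by: σ = (3, 2, 1).
Answer: det⊕(G) = 9; verdict: NONSINGULAR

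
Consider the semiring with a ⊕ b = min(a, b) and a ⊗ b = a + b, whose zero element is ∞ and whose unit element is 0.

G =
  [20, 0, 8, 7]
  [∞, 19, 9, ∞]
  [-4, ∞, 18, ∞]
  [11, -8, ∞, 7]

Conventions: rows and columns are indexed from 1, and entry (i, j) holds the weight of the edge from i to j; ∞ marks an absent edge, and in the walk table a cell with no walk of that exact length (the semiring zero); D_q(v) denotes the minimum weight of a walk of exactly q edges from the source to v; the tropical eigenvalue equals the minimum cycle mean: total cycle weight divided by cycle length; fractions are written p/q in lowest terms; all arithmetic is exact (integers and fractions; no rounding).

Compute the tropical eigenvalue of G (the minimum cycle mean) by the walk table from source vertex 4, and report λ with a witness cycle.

q=0: [∞, ∞, ∞, 0]
q=1: [11, -8, ∞, 7]
q=2: [18, -1, 1, 14]
q=3: [-3, 6, 8, 21]
q=4: [4, -3, 5, 4]
Optimal cycle mean attained by: cycle 1->4->2->3->1, total 7 + (-8) + 9 + (-4), length 4.
Answer: λ = 1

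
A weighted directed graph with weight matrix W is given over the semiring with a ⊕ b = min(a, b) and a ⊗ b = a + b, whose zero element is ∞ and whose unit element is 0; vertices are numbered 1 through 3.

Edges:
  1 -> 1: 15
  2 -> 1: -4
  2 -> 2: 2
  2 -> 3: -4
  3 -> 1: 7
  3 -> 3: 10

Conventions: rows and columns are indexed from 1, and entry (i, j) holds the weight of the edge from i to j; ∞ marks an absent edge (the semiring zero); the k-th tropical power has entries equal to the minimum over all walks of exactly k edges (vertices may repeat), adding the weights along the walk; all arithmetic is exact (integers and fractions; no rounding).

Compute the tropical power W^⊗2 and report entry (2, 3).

W^⊗2:
  [30, ∞, ∞]
  [-2, 4, -2]
  [17, ∞, 20]
Key observation: the optimum is the walk 2->2->3, with weight 2 + (-4) = -2.
Optimal value attained by: walk 2->2->3.
Answer: (W^⊗2)[2][3] = -2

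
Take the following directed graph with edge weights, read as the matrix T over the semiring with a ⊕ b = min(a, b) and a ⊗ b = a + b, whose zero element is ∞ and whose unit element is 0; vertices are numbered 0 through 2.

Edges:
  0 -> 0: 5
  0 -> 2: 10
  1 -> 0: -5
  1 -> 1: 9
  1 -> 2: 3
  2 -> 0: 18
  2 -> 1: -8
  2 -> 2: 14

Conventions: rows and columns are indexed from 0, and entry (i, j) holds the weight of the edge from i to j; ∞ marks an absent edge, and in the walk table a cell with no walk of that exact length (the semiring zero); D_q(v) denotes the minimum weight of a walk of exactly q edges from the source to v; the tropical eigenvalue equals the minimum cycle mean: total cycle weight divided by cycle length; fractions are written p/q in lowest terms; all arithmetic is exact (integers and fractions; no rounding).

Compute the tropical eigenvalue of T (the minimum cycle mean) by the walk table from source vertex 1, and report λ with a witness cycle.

q=0: [∞, 0, ∞]
q=1: [-5, 9, 3]
q=2: [0, -5, 5]
q=3: [-10, -3, -2]
Optimal cycle mean attained by: cycle 1->2->1, total 3 + (-8), length 2.
Answer: λ = -5/2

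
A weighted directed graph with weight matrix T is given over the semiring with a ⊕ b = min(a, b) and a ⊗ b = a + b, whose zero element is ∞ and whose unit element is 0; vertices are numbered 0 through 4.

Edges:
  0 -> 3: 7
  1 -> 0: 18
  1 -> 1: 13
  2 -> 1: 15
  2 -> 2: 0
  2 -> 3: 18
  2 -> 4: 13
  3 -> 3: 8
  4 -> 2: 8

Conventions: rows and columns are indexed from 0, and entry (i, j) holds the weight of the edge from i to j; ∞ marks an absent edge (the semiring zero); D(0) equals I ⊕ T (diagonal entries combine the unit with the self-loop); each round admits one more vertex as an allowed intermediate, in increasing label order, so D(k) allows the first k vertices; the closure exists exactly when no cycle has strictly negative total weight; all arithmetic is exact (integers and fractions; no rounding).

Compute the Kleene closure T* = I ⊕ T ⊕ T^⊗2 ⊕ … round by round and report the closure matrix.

D(0):
  [0, ∞, ∞, 7, ∞]
  [18, 0, ∞, ∞, ∞]
  [∞, 15, 0, 18, 13]
  [∞, ∞, ∞, 0, ∞]
  [∞, ∞, 8, ∞, 0]
D(1):
  [0, ∞, ∞, 7, ∞]
  [18, 0, ∞, 25, ∞]
  [∞, 15, 0, 18, 13]
  [∞, ∞, ∞, 0, ∞]
  [∞, ∞, 8, ∞, 0]
D(2):
  [0, ∞, ∞, 7, ∞]
  [18, 0, ∞, 25, ∞]
  [33, 15, 0, 18, 13]
  [∞, ∞, ∞, 0, ∞]
  [∞, ∞, 8, ∞, 0]
D(3):
  [0, ∞, ∞, 7, ∞]
  [18, 0, ∞, 25, ∞]
  [33, 15, 0, 18, 13]
  [∞, ∞, ∞, 0, ∞]
  [41, 23, 8, 26, 0]
D(4):
  [0, ∞, ∞, 7, ∞]
  [18, 0, ∞, 25, ∞]
  [33, 15, 0, 18, 13]
  [∞, ∞, ∞, 0, ∞]
  [41, 23, 8, 26, 0]
D(5):
  [0, ∞, ∞, 7, ∞]
  [18, 0, ∞, 25, ∞]
  [33, 15, 0, 18, 13]
  [∞, ∞, ∞, 0, ∞]
  [41, 23, 8, 26, 0]
Answer: T* = [[0, ∞, ∞, 7, ∞], [18, 0, ∞, 25, ∞], [33, 15, 0, 18, 13], [∞, ∞, ∞, 0, ∞], [41, 23, 8, 26, 0]]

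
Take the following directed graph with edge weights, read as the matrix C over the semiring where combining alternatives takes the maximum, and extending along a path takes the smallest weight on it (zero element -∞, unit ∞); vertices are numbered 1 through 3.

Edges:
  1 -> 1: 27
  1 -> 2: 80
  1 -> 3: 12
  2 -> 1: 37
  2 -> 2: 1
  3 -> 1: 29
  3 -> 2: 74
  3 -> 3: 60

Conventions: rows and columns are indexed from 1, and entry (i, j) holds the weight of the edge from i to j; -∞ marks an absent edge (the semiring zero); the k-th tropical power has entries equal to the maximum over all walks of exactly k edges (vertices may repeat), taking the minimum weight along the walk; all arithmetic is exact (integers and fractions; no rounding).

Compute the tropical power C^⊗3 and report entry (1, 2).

C^⊗2:
  [37, 27, 12]
  [27, 37, 12]
  [37, 60, 60]
C^⊗3:
  [27, 37, 12]
  [37, 27, 12]
  [37, 60, 60]
Key observation: the optimum is the walk 1->2->1->2, with weight 80 min 37 min 80 = 37.
Optimal value attained by: walk 1->2->1->2.
Answer: (C^⊗3)[1][2] = 37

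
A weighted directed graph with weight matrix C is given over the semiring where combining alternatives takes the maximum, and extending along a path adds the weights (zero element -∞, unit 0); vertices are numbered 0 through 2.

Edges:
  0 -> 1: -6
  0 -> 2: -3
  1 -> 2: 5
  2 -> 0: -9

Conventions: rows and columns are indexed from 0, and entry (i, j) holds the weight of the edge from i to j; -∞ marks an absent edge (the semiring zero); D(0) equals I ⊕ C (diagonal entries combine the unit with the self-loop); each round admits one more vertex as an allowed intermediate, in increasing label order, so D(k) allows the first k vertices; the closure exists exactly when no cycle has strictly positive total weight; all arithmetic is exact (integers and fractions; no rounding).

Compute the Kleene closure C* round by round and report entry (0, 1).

D(0):
  [0, -6, -3]
  [-∞, 0, 5]
  [-9, -∞, 0]
D(1):
  [0, -6, -3]
  [-∞, 0, 5]
  [-9, -15, 0]
D(2):
  [0, -6, -1]
  [-∞, 0, 5]
  [-9, -15, 0]
D(3):
  [0, -6, -1]
  [-4, 0, 5]
  [-9, -15, 0]
Answer: C*[0][1] = -6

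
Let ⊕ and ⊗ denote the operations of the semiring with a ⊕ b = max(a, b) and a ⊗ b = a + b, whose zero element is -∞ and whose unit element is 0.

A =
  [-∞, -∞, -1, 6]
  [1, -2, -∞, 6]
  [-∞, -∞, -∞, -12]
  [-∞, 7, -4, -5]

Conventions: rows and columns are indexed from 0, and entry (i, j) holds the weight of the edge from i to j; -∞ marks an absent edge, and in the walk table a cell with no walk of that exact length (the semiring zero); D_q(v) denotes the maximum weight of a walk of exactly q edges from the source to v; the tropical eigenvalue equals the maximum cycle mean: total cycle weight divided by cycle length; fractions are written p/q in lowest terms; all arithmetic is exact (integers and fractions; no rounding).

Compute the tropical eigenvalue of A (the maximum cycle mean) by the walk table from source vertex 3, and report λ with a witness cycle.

q=0: [-∞, -∞, -∞, 0]
q=1: [-∞, 7, -4, -5]
q=2: [8, 5, -9, 13]
q=3: [6, 20, 9, 14]
q=4: [21, 21, 10, 26]
Optimal cycle mean attained by: cycle 1->3->1, total 6 + 7, length 2.
Answer: λ = 13/2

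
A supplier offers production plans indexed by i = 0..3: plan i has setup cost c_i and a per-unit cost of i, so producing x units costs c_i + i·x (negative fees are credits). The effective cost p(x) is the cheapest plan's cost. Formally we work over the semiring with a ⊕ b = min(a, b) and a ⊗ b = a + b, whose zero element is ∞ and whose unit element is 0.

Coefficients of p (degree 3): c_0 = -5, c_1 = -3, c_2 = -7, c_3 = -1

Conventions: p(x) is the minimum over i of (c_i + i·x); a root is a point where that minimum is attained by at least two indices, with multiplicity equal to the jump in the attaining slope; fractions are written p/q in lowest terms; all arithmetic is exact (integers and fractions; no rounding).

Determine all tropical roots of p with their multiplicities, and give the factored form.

hull edge (i=0, c=-5) to (i=2, c=-7): slope -1, span 2
hull edge (i=2, c=-7) to (i=3, c=-1): slope 6, span 1
Factored form: p(x) = -1 ⊗ (x ⊕ (-6)) ⊗ (x ⊕ 1) ⊗ (x ⊕ 1)
Answer: roots = -6 (mult 1), 1 (mult 2)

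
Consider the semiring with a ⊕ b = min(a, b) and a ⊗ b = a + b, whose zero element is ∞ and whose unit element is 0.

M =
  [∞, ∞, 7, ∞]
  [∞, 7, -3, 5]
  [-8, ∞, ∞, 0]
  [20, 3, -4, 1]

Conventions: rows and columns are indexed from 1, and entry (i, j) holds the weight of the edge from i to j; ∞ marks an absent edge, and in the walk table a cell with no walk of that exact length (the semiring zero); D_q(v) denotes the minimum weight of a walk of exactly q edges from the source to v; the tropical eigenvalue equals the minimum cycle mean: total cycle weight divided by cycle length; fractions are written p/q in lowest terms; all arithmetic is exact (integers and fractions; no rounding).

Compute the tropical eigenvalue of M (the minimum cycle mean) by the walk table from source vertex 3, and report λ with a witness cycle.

q=0: [∞, ∞, 0, ∞]
q=1: [-8, ∞, ∞, 0]
q=2: [20, 3, -4, 1]
q=3: [-12, 4, -3, -4]
q=4: [-11, -1, -8, -3]
Optimal cycle mean attained by: cycle 3->4->3, total 0 + (-4), length 2.
Answer: λ = -2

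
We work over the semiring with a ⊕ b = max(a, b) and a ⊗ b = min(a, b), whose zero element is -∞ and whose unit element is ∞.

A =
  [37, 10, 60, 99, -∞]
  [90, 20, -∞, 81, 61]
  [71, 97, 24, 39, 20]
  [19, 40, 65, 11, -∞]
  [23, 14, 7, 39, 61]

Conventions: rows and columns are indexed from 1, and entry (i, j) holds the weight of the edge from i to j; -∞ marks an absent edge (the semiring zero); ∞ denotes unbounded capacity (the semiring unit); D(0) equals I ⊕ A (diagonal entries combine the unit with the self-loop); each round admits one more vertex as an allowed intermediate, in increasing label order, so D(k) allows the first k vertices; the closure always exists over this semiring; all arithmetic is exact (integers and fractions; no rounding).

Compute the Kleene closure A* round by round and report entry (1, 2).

D(0):
  [∞, 10, 60, 99, -∞]
  [90, ∞, -∞, 81, 61]
  [71, 97, ∞, 39, 20]
  [19, 40, 65, ∞, -∞]
  [23, 14, 7, 39, ∞]
D(1):
  [∞, 10, 60, 99, -∞]
  [90, ∞, 60, 90, 61]
  [71, 97, ∞, 71, 20]
  [19, 40, 65, ∞, -∞]
  [23, 14, 23, 39, ∞]
D(2):
  [∞, 10, 60, 99, 10]
  [90, ∞, 60, 90, 61]
  [90, 97, ∞, 90, 61]
  [40, 40, 65, ∞, 40]
  [23, 14, 23, 39, ∞]
D(3):
  [∞, 60, 60, 99, 60]
  [90, ∞, 60, 90, 61]
  [90, 97, ∞, 90, 61]
  [65, 65, 65, ∞, 61]
  [23, 23, 23, 39, ∞]
D(4):
  [∞, 65, 65, 99, 61]
  [90, ∞, 65, 90, 61]
  [90, 97, ∞, 90, 61]
  [65, 65, 65, ∞, 61]
  [39, 39, 39, 39, ∞]
D(5):
  [∞, 65, 65, 99, 61]
  [90, ∞, 65, 90, 61]
  [90, 97, ∞, 90, 61]
  [65, 65, 65, ∞, 61]
  [39, 39, 39, 39, ∞]
Answer: A*[1][2] = 65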